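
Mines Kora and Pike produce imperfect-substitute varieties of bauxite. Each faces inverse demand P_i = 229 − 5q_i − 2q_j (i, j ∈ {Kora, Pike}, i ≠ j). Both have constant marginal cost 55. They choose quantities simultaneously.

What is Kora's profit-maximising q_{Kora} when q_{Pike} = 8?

Mine Kora's profit: π = q_{Kora}(229 − 5q_{Kora} − 2q_{Pike}) − 55q_{Kora}.
∂π/∂q_{Kora} = 174 − 10q_{Kora} − 2q_{Pike} = 0 ⇒ q_{Kora} = 17.4 − 0.2q_{Pike}.
At q_{Pike} = 8: q_{Kora} = 17.4 − 0.2·8 = 15.8.

15.8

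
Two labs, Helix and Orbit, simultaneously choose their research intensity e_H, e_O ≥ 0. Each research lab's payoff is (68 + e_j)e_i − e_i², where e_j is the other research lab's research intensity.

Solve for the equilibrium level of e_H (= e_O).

Helix's payoff is (68 + e_O)e_H − e_H².
∂π/∂e_H = 68 + e_O − 2e_H = 0, so e_H = 34 + 0.5e_O.
By symmetry e_O = e_H; substituting into the reaction function, 0.5e_H = 34 and e_H = 68.

68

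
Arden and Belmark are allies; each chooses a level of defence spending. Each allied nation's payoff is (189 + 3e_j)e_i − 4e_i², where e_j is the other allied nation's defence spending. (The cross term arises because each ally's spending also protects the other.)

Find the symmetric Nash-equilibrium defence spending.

37.8

Arden's payoff is (189 + 3e_B)e_A − 4e_A².
∂π/∂e_A = 189 + 3e_B − 8e_A = 0, so e_A = 23.625 + 0.375e_B.
The game is symmetric, so in equilibrium e_B = e_A: the reaction function gives 0.625e_A = 23.625, hence e_A = 37.8.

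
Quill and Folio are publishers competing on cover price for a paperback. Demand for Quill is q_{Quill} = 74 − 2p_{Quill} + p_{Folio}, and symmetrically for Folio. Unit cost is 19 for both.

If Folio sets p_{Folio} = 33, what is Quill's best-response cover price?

Quill's profit: π = (p_{Quill} − 19)(74 − 2p_{Quill} + p_{Folio}).
∂π/∂p_{Quill} = 112 − 4p_{Quill} + p_{Folio} = 0 ⇒ p_{Quill} = 28 + 0.25p_{Folio}.
At p_{Folio} = 33: p_{Quill} = 28 + 0.25·33 = 36.25.

36.25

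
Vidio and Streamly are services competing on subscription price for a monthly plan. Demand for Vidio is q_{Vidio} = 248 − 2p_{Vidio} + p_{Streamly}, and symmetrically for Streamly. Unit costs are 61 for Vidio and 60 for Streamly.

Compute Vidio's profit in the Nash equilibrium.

7737.68

Vidio's profit: π = (p_{Vidio} − 61)(248 − 2p_{Vidio} + p_{Streamly}).
∂π/∂p_{Vidio} = 370 − 4p_{Vidio} + p_{Streamly} = 0 ⇒ p_{Vidio} = 92.5 + 0.25p_{Streamly}.
Similarly p_{Streamly} = 92 + 0.25p_{Vidio}.
Substituting the second reaction function into the first: p_{Vidio} = 92.5 + 0.25(92 + 0.25p_{Vidio}), which gives 0.9375p_{Vidio} = 115.5 ⇒ p_{Vidio} = 123.2.
Then p_{Streamly} = 92 + 0.25·123.2 = 122.8.
q_{Vidio} = 248 − 2·123.2 + 122.8 = 124.4.
Profit = (123.2 − 61)·124.4 = 7737.68.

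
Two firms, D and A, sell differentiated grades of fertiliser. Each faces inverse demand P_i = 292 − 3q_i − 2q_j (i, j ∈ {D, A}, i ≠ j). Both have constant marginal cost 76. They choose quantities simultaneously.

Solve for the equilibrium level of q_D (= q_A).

Firm D's profit: π = q_D(292 − 3q_D − 2q_A) − 76q_D.
∂π/∂q_D = 216 − 6q_D − 2q_A = 0 ⇒ q_D = 36 − (1/3)q_A.
By symmetry q_A = q_D; substituting into the reaction function, (4/3)q_D = 36 and q_D = 27.

27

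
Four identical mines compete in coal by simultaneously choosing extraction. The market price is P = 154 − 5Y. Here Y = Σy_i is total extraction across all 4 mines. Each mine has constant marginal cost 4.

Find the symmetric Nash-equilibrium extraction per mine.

6

A representative mine's profit is π_i = y_i(154 − 5Y) − 4y_i, with Y = y_i + Σ_{j≠i} y_j.
First-order condition: 150 − 10y_i − 5Σ_{j≠i} y_j = 0.
Imposing symmetry (y_j = y for all j) turns Σ_{j≠i} y_j into 3y, so 150 = 25y and y = 6.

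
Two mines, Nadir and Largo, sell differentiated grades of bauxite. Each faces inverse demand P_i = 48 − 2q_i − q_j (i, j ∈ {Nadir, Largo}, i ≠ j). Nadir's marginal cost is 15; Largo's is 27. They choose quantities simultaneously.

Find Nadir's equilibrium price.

Mine Nadir's profit: π = q_{Nadir}(48 − 2q_{Nadir} − q_{Largo}) − 15q_{Nadir}.
∂π/∂q_{Nadir} = 33 − 4q_{Nadir} − q_{Largo} = 0 ⇒ q_{Nadir} = 8.25 − 0.25q_{Largo}.
Similarly q_{Largo} = 5.25 − 0.25q_{Nadir}.
Plugging q_{Largo} into Nadir's best response: q_{Nadir} = 8.25 − 0.25(5.25 − 0.25q_{Nadir}) ⇒ 0.9375q_{Nadir} = 6.9375, so q_{Nadir} = 7.4.
Then q_{Largo} = 5.25 − 0.25·7.4 = 3.4.
P_{Nadir} = 48 − 2·7.4 − 3.4 = 29.8.

29.8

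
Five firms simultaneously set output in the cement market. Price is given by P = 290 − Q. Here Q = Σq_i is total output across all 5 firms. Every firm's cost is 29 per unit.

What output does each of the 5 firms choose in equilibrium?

43.5

A representative firm's profit is π_i = q_i(290 − Q) − 29q_i, with Q = q_i + Σ_{j≠i} q_j.
First-order condition: 261 − 2q_i − Σ_{j≠i} q_j = 0.
In a symmetric equilibrium every firm chooses the same q, so Σ_{j≠i} q_j = 4q. The condition becomes 261 − 6q = 0, giving q = 261/6 = 43.5.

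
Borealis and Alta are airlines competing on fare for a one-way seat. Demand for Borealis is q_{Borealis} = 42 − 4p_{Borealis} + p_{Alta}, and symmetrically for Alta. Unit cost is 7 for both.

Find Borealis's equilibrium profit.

36

Borealis's profit: π = (p_{Borealis} − 7)(42 − 4p_{Borealis} + p_{Alta}).
∂π/∂p_{Borealis} = 70 − 8p_{Borealis} + p_{Alta} = 0 ⇒ p_{Borealis} = 8.75 + 0.125p_{Alta}.
Setting p_{Borealis} = p_{Alta} in the reaction function: p_{Borealis} = 8.75 + 0.125p_{Borealis}, so p_{Borealis} = 8.75 / 0.875 = 10.
q_{Borealis} = 42 − 4·10 + 10 = 12.
Profit = (10 − 7)·12 = 36.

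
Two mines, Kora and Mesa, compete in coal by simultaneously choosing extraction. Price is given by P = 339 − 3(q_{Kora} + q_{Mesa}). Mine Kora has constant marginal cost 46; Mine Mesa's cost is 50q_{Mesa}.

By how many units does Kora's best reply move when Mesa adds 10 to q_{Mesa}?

-5

Mine Kora's profit: π = q_{Kora}(339 − 3(q_{Kora} + q_{Mesa})) − 46q_{Kora}.
∂π/∂q_{Kora} = 293 − 6q_{Kora} − 3q_{Mesa} = 0, so q_{Kora} = 293/6 − 0.5q_{Mesa}.
The reaction-function slope is −0.5, so a 10-unit rise in q_{Mesa} moves q_{Kora} by −0.5 × 10 = −5. Kora's best response falls — the actions are strategic substitutes.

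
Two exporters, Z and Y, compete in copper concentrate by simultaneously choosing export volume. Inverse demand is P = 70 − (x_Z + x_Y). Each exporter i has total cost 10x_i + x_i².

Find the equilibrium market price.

46

Exporter Z's profit: π = x_Z(70 − (x_Z + x_Y)) − 10x_Z − x_Z².
∂π/∂x_Z = 60 − 4x_Z − x_Y = 0, so x_Z = 15 − 0.25x_Y.
Setting x_Z = x_Y in the reaction function: x_Z = 15 − 0.25x_Z, so x_Z = 15 / 1.25 = 12.
Equilibrium price: P = 70 − 24 = 46.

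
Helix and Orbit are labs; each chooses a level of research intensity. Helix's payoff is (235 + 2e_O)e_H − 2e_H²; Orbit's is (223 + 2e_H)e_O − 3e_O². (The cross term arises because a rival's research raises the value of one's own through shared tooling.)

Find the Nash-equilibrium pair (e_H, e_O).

92.8, 68.1

Expanding Helix's payoff: 235e_H + 2e_Oe_H − 2e_H².
∂π/∂e_H = 235 + 2e_O − 4e_H = 0, so e_H = 58.75 + 0.5e_O.
Likewise for Orbit: e_O = 223/6 + (1/3)e_H.
Solving the two reaction functions simultaneously: (1 − (0.5)(1/3))e_H = 58.75 + 0.5·(223/6), so (5/6)e_H = 232/3 and e_H = 92.8.
Then e_O = 223/6 + (1/3)·92.8 = 68.1.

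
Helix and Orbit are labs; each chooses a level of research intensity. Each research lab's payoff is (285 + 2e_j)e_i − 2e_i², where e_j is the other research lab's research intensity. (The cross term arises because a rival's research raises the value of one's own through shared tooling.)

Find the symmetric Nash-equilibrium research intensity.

Helix's payoff is (285 + 2e_O)e_H − 2e_H².
∂π/∂e_H = 285 + 2e_O − 4e_H = 0, so e_H = 71.25 + 0.5e_O.
By symmetry e_O = e_H; substituting into the reaction function, 0.5e_H = 71.25 and e_H = 142.5.

142.5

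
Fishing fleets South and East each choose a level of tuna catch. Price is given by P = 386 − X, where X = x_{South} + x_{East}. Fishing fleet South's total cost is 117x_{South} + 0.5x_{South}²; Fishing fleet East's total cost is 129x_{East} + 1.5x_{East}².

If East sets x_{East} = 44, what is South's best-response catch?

75

Fishing fleet South's profit: π = x_{South}(386 − (x_{South} + x_{East})) − 117x_{South} − 0.5x_{South}².
∂π/∂x_{South} = 269 − 3x_{South} − x_{East} = 0, so x_{South} = 269/3 − (1/3)x_{East}.
At x_{East} = 44: x_{South} = 269/3 − (1/3)·44 = 75.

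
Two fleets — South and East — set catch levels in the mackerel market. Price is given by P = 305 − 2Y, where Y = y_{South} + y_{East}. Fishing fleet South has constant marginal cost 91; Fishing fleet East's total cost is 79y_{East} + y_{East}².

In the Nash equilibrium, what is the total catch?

65.4

Fishing fleet South's profit: π = y_{South}(305 − 2(y_{South} + y_{East})) − 91y_{South}.
∂π/∂y_{South} = 214 − 4y_{South} − 2y_{East} = 0, so y_{South} = 53.5 − 0.5y_{East}.
For East: ∂π/∂y_{East} = 226 − 6y_{East} − 2y_{South} = 0 ⇒ y_{East} = 113/3 − (1/3)y_{South}.
Plugging y_{East} into South's best response: y_{South} = 53.5 − 0.5(113/3 − (1/3)y_{South}) ⇒ (5/6)y_{South} = 104/3, so y_{South} = 41.6.
Then y_{East} = 113/3 − (1/3)·41.6 = 23.8.
Total catch: 41.6 + 23.8 = 65.4.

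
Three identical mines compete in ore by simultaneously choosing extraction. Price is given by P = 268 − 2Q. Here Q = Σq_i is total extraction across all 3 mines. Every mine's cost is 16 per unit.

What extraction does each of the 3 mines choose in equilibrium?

31.5

A representative mine's profit is π_i = q_i(268 − 2Q) − 16q_i, with Q = q_i + Σ_{j≠i} q_j.
First-order condition: 252 − 4q_i − 2Σ_{j≠i} q_j = 0.
With identical mines, set every q_j = q: then 252 − 4q − 4q = 0, i.e. q = 252/8 = 31.5.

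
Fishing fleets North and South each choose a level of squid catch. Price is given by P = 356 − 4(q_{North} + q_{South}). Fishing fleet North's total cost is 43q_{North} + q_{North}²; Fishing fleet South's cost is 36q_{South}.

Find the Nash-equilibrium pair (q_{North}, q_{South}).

Fishing fleet North's profit: π = q_{North}(356 − 4(q_{North} + q_{South})) − 43q_{North} − q_{North}².
∂π/∂q_{North} = 313 − 10q_{North} − 4q_{South} = 0, so q_{North} = 31.3 − 0.4q_{South}.
For South: ∂π/∂q_{South} = 320 − 8q_{South} − 4q_{North} = 0 ⇒ q_{South} = 40 − 0.5q_{North}.
Plugging q_{South} into North's best response: q_{North} = 31.3 − 0.4(40 − 0.5q_{North}) ⇒ 0.8q_{North} = 15.3, so q_{North} = 19.125.
Then q_{South} = 40 − 0.5·19.125 = 30.4375.

19.125, 30.4375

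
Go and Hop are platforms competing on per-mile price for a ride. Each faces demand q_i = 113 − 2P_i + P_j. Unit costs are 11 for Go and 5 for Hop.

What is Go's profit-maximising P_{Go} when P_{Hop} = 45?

45

Go's profit: π = (P_{Go} − 11)(113 − 2P_{Go} + P_{Hop}).
∂π/∂P_{Go} = 135 − 4P_{Go} + P_{Hop} = 0 ⇒ P_{Go} = 33.75 + 0.25P_{Hop}.
At P_{Hop} = 45: P_{Go} = 33.75 + 0.25·45 = 45.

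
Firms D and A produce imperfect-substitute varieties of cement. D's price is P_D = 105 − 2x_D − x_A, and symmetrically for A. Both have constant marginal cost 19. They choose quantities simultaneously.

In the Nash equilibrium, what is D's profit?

591.68

Firm D's profit: π = x_D(105 − 2x_D − x_A) − 19x_D.
∂π/∂x_D = 86 − 4x_D − x_A = 0 ⇒ x_D = 21.5 − 0.25x_A.
Setting x_D = x_A in the reaction function: x_D = 21.5 − 0.25x_D, so x_D = 21.5 / 1.25 = 17.2.
P_D = 105 − 2·17.2 − 17.2 = 53.4.
Profit = (53.4 − 19)·17.2 = 591.68.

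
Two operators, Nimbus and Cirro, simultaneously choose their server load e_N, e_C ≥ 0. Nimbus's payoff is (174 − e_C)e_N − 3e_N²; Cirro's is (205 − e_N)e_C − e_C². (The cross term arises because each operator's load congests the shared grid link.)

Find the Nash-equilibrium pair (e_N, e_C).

13, 96

Expanding Nimbus's payoff: 174e_N − e_Ce_N − 3e_N².
∂π/∂e_N = 174 − e_C − 6e_N = 0, so e_N = 29 − (1/6)e_C.
Likewise for Cirro: e_C = 102.5 − 0.5e_N.
Plugging e_C into Nimbus's best response: e_N = 29 − (1/6)(102.5 − 0.5e_N) ⇒ (11/12)e_N = 143/12, so e_N = 13.
Then e_C = 102.5 − 0.5·13 = 96.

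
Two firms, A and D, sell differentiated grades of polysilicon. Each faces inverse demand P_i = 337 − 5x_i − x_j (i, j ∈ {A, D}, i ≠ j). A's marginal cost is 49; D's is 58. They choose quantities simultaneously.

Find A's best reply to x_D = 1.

28.7

Firm A's profit: π = x_A(337 − 5x_A − x_D) − 49x_A.
∂π/∂x_A = 288 − 10x_A − x_D = 0 ⇒ x_A = 28.8 − 0.1x_D.
At x_D = 1: x_A = 28.8 − 0.1·1 = 28.7.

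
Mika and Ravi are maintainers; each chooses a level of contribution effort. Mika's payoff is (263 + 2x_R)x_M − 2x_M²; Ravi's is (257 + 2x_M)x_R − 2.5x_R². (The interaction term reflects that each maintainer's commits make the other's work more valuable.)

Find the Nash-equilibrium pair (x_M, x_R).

114.3125, 97.125

Expanding Mika's payoff: 263x_M + 2x_Rx_M − 2x_M².
∂π/∂x_M = 263 + 2x_R − 4x_M = 0, so x_M = 65.75 + 0.5x_R.
Likewise for Ravi: x_R = 51.4 + 0.4x_M.
Solving the two reaction functions simultaneously: (1 − (0.5)(0.4))x_M = 65.75 + 0.5·51.4, so 0.8x_M = 91.45 and x_M = 114.3125.
Then x_R = 51.4 + 0.4·114.3125 = 97.125.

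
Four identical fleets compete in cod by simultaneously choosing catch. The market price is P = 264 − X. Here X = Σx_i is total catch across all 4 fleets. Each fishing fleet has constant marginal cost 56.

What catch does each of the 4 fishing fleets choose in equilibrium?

41.6

A representative fishing fleet's profit is π_i = x_i(264 − X) − 56x_i, with X = x_i + Σ_{j≠i} x_j.
First-order condition: 208 − 2x_i − Σ_{j≠i} x_j = 0.
Imposing symmetry (x_j = x for all j) turns Σ_{j≠i} x_j into 3x, so 208 = 5x and x = 41.6.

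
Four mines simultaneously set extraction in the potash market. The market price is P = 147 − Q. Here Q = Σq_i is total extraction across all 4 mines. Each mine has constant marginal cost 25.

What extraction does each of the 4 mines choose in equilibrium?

A representative mine's profit is π_i = q_i(147 − Q) − 25q_i, with Q = q_i + Σ_{j≠i} q_j.
First-order condition: 122 − 2q_i − Σ_{j≠i} q_j = 0.
With identical mines, set every q_j = q: then 122 − 2q − 3q = 0, i.e. q = 122/5 = 24.4.

24.4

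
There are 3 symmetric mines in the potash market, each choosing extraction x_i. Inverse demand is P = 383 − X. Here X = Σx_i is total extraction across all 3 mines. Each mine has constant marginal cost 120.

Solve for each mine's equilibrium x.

65.75

A representative mine's profit is π_i = x_i(383 − X) − 120x_i, with X = x_i + Σ_{j≠i} x_j.
First-order condition: 263 − 2x_i − Σ_{j≠i} x_j = 0.
With identical mines, set every x_j = x: then 263 − 2x − 2x = 0, i.e. x = 263/4 = 65.75.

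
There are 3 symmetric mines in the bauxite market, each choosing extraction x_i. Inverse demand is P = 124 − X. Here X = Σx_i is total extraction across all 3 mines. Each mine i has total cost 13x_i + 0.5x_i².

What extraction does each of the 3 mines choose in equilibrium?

22.2

A representative mine's profit is π_i = x_i(124 − X) − 13x_i − 0.5x_i², with X = x_i + Σ_{j≠i} x_j.
First-order condition: 111 − 3x_i − Σ_{j≠i} x_j = 0.
Imposing symmetry (x_j = x for all j) turns Σ_{j≠i} x_j into 2x, so 111 = 5x and x = 22.2.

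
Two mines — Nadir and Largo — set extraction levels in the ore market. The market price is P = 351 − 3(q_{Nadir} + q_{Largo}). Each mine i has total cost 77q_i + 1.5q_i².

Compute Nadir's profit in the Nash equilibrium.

2346.125

Mine Nadir's profit: π = q_{Nadir}(351 − 3(q_{Nadir} + q_{Largo})) − 77q_{Nadir} − 1.5q_{Nadir}².
∂π/∂q_{Nadir} = 274 − 9q_{Nadir} − 3q_{Largo} = 0, so q_{Nadir} = 274/9 − (1/3)q_{Largo}.
The game is symmetric, so in equilibrium q_{Largo} = q_{Nadir}: the reaction function gives (4/3)q_{Nadir} = 274/9, hence q_{Nadir} = 137/6.
Price P = 351 − 3·(137/3) = 214.
Nadir's profit: (214 − 77)·(137/6) − 1.5(137/6)² = 2346.125.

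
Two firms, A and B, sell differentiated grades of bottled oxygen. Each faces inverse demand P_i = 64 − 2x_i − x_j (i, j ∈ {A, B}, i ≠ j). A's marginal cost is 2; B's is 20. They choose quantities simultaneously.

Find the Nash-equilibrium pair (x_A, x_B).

Firm A's profit: π = x_A(64 − 2x_A − x_B) − 2x_A.
∂π/∂x_A = 62 − 4x_A − x_B = 0 ⇒ x_A = 15.5 − 0.25x_B.
Similarly x_B = 11 − 0.25x_A.
Plugging x_B into A's best response: x_A = 15.5 − 0.25(11 − 0.25x_A) ⇒ 0.9375x_A = 12.75, so x_A = 13.6.
Then x_B = 11 − 0.25·13.6 = 7.6.

13.6, 7.6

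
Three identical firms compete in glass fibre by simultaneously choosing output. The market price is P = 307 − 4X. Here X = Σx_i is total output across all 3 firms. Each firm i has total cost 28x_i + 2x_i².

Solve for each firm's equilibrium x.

13.95

A representative firm's profit is π_i = x_i(307 − 4X) − 28x_i − 2x_i², with X = x_i + Σ_{j≠i} x_j.
First-order condition: 279 − 12x_i − 4Σ_{j≠i} x_j = 0.
Imposing symmetry (x_j = x for all j) turns Σ_{j≠i} x_j into 2x, so 279 = 20x and x = 13.95.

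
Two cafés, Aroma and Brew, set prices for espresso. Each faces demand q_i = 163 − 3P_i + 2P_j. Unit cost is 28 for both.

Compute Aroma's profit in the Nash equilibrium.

Aroma's profit: π = (P_{Aroma} − 28)(163 − 3P_{Aroma} + 2P_{Brew}).
∂π/∂P_{Aroma} = 247 − 6P_{Aroma} + 2P_{Brew} = 0 ⇒ P_{Aroma} = 247/6 + (1/3)P_{Brew}.
The game is symmetric, so in equilibrium P_{Brew} = P_{Aroma}: the reaction function gives (2/3)P_{Aroma} = 247/6, hence P_{Aroma} = 61.75.
q_{Aroma} = 163 − 3·61.75 + 2·61.75 = 101.25.
Profit = (61.75 − 28)·101.25 = 3417.1875.

3417.1875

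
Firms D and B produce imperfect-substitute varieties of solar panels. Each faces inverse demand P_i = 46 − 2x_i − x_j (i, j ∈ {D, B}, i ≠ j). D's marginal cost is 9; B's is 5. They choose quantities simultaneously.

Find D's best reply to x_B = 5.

8

Firm D's profit: π = x_D(46 − 2x_D − x_B) − 9x_D.
∂π/∂x_D = 37 − 4x_D − x_B = 0 ⇒ x_D = 9.25 − 0.25x_B.
At x_B = 5: x_D = 9.25 − 0.25·5 = 8.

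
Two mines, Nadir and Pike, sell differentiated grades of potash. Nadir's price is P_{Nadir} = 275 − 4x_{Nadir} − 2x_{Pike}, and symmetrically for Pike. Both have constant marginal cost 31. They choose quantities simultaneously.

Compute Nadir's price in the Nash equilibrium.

Mine Nadir's profit: π = x_{Nadir}(275 − 4x_{Nadir} − 2x_{Pike}) − 31x_{Nadir}.
∂π/∂x_{Nadir} = 244 − 8x_{Nadir} − 2x_{Pike} = 0 ⇒ x_{Nadir} = 30.5 − 0.25x_{Pike}.
By symmetry x_{Pike} = x_{Nadir}; substituting into the reaction function, 1.25x_{Nadir} = 30.5 and x_{Nadir} = 24.4.
P_{Nadir} = 275 − 4·24.4 − 2·24.4 = 128.6.

128.6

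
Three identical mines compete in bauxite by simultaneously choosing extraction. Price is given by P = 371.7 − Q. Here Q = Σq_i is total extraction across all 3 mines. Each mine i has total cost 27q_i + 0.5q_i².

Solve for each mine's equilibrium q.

A representative mine's profit is π_i = q_i(371.7 − Q) − 27q_i − 0.5q_i², with Q = q_i + Σ_{j≠i} q_j.
First-order condition: 344.7 − 3q_i − Σ_{j≠i} q_j = 0.
With identical mines, set every q_j = q: then 344.7 − 3q − 2q = 0, i.e. q = 344.7/5 = 68.94.

68.94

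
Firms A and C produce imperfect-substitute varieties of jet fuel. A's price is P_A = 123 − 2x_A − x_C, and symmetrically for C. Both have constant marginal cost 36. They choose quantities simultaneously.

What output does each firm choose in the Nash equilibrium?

17.4

Firm A's profit: π = x_A(123 − 2x_A − x_C) − 36x_A.
∂π/∂x_A = 87 − 4x_A − x_C = 0 ⇒ x_A = 21.75 − 0.25x_C.
The game is symmetric, so in equilibrium x_C = x_A: the reaction function gives 1.25x_A = 21.75, hence x_A = 17.4.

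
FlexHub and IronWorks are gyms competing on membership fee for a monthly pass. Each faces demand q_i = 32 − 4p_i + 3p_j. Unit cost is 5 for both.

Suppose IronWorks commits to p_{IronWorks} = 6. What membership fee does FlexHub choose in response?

FlexHub's profit: π = (p_{FlexHub} − 5)(32 − 4p_{FlexHub} + 3p_{IronWorks}).
∂π/∂p_{FlexHub} = 52 − 8p_{FlexHub} + 3p_{IronWorks} = 0 ⇒ p_{FlexHub} = 6.5 + 0.375p_{IronWorks}.
At p_{IronWorks} = 6: p_{FlexHub} = 6.5 + 0.375·6 = 8.75.

8.75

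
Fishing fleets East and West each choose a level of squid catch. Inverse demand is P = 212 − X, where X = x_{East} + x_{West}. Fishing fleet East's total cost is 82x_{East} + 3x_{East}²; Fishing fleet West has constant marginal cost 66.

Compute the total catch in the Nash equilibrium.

Fishing fleet East's profit: π = x_{East}(212 − (x_{East} + x_{West})) − 82x_{East} − 3x_{East}².
∂π/∂x_{East} = 130 − 8x_{East} − x_{West} = 0, so x_{East} = 16.25 − 0.125x_{West}.
For West: ∂π/∂x_{West} = 146 − 2x_{West} − x_{East} = 0 ⇒ x_{West} = 73 − 0.5x_{East}.
Plugging x_{West} into East's best response: x_{East} = 16.25 − 0.125(73 − 0.5x_{East}) ⇒ 0.9375x_{East} = 7.125, so x_{East} = 7.6.
Then x_{West} = 73 − 0.5·7.6 = 69.2.
Total catch: 7.6 + 69.2 = 76.8.

76.8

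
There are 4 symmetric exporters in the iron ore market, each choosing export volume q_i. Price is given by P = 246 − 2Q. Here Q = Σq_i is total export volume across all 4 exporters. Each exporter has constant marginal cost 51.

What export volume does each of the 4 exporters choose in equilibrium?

A representative exporter's profit is π_i = q_i(246 − 2Q) − 51q_i, with Q = q_i + Σ_{j≠i} q_j.
First-order condition: 195 − 4q_i − 2Σ_{j≠i} q_j = 0.
In a symmetric equilibrium every exporter chooses the same q, so Σ_{j≠i} q_j = 3q. The condition becomes 195 − 10q = 0, giving q = 195/10 = 19.5.

19.5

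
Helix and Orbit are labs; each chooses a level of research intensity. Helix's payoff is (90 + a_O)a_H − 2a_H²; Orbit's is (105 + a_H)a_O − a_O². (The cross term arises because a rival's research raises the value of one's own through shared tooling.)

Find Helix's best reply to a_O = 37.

31.75

Expanding Helix's payoff: 90a_H + a_Oa_H − 2a_H².
∂π/∂a_H = 90 + a_O − 4a_H = 0, so a_H = 22.5 + 0.25a_O.
At a_O = 37: a_H = 22.5 + 0.25·37 = 31.75.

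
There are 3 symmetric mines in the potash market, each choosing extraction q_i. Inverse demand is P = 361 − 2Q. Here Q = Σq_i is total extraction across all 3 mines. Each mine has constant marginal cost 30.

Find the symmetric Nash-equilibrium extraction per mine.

A representative mine's profit is π_i = q_i(361 − 2Q) − 30q_i, with Q = q_i + Σ_{j≠i} q_j.
First-order condition: 331 − 4q_i − 2Σ_{j≠i} q_j = 0.
Imposing symmetry (q_j = q for all j) turns Σ_{j≠i} q_j into 2q, so 331 = 8q and q = 41.375.

41.375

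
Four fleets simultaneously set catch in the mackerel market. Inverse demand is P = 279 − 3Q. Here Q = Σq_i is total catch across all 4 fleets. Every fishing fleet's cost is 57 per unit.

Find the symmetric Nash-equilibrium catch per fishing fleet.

A representative fishing fleet's profit is π_i = q_i(279 − 3Q) − 57q_i, with Q = q_i + Σ_{j≠i} q_j.
First-order condition: 222 − 6q_i − 3Σ_{j≠i} q_j = 0.
With identical fishing fleets, set every q_j = q: then 222 − 6q − 9q = 0, i.e. q = 222/15 = 14.8.

14.8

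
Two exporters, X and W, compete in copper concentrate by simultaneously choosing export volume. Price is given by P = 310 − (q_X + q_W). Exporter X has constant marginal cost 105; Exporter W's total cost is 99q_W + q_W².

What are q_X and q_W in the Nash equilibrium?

87, 31

Exporter X's profit: π = q_X(310 − (q_X + q_W)) − 105q_X.
∂π/∂q_X = 205 − 2q_X − q_W = 0, so q_X = 102.5 − 0.5q_W.
For W: ∂π/∂q_W = 211 − 4q_W − q_X = 0 ⇒ q_W = 52.75 − 0.25q_X.
Substituting the second reaction function into the first: q_X = 102.5 − 0.5(52.75 − 0.25q_X), which gives 0.875q_X = 76.125 ⇒ q_X = 87.
Then q_W = 52.75 − 0.25·87 = 31.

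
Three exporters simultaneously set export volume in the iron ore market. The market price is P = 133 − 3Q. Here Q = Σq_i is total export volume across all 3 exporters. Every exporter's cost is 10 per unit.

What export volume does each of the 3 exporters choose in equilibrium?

A representative exporter's profit is π_i = q_i(133 − 3Q) − 10q_i, with Q = q_i + Σ_{j≠i} q_j.
First-order condition: 123 − 6q_i − 3Σ_{j≠i} q_j = 0.
Imposing symmetry (q_j = q for all j) turns Σ_{j≠i} q_j into 2q, so 123 = 12q and q = 10.25.

10.25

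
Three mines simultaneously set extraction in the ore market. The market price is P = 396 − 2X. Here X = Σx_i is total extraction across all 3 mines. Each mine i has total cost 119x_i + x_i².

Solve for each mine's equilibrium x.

A representative mine's profit is π_i = x_i(396 − 2X) − 119x_i − x_i², with X = x_i + Σ_{j≠i} x_j.
First-order condition: 277 − 6x_i − 2Σ_{j≠i} x_j = 0.
With identical mines, set every x_j = x: then 277 − 6x − 4x = 0, i.e. x = 277/10 = 27.7.

27.7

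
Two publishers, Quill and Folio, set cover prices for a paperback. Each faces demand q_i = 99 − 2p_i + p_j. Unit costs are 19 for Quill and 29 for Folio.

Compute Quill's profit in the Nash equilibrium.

Quill's profit: π = (p_{Quill} − 19)(99 − 2p_{Quill} + p_{Folio}).
∂π/∂p_{Quill} = 137 − 4p_{Quill} + p_{Folio} = 0 ⇒ p_{Quill} = 34.25 + 0.25p_{Folio}.
Similarly p_{Folio} = 39.25 + 0.25p_{Quill}.
Plugging p_{Folio} into Quill's best response: p_{Quill} = 34.25 + 0.25(39.25 + 0.25p_{Quill}) ⇒ 0.9375p_{Quill} = 44.0625, so p_{Quill} = 47.
Then p_{Folio} = 39.25 + 0.25·47 = 51.
q_{Quill} = 99 − 2·47 + 51 = 56.
Profit = (47 − 19)·56 = 1568.

1568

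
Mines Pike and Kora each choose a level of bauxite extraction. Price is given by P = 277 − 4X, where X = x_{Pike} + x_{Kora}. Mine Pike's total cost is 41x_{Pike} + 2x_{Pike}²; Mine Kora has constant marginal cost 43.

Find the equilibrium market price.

136.2

Mine Pike's profit: π = x_{Pike}(277 − 4(x_{Pike} + x_{Kora})) − 41x_{Pike} − 2x_{Pike}².
∂π/∂x_{Pike} = 236 − 12x_{Pike} − 4x_{Kora} = 0, so x_{Pike} = 59/3 − (1/3)x_{Kora}.
For Kora: ∂π/∂x_{Kora} = 234 − 8x_{Kora} − 4x_{Pike} = 0 ⇒ x_{Kora} = 29.25 − 0.5x_{Pike}.
Substituting the second reaction function into the first: x_{Pike} = 59/3 − (1/3)(29.25 − 0.5x_{Pike}), which gives (5/6)x_{Pike} = 119/12 ⇒ x_{Pike} = 11.9.
Then x_{Kora} = 29.25 − 0.5·11.9 = 23.3.
Equilibrium price: P = 277 − 4·35.2 = 136.2.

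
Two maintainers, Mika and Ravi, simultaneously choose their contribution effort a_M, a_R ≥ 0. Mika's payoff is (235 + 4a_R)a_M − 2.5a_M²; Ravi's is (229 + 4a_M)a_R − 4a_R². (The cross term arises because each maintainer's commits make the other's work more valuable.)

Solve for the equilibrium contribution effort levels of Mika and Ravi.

116.5, 86.875

Expanding Mika's payoff: 235a_M + 4a_Ra_M − 2.5a_M².
∂π/∂a_M = 235 + 4a_R − 5a_M = 0, so a_M = 47 + 0.8a_R.
Likewise for Ravi: a_R = 28.625 + 0.5a_M.
Substituting the second reaction function into the first: a_M = 47 + 0.8(28.625 + 0.5a_M), which gives 0.6a_M = 69.9 ⇒ a_M = 116.5.
Then a_R = 28.625 + 0.5·116.5 = 86.875.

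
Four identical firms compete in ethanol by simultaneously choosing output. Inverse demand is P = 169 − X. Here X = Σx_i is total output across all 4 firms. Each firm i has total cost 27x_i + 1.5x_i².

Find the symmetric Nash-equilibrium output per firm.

A representative firm's profit is π_i = x_i(169 − X) − 27x_i − 1.5x_i², with X = x_i + Σ_{j≠i} x_j.
First-order condition: 142 − 5x_i − Σ_{j≠i} x_j = 0.
In a symmetric equilibrium every firm chooses the same x, so Σ_{j≠i} x_j = 3x. The condition becomes 142 − 8x = 0, giving x = 142/8 = 17.75.

17.75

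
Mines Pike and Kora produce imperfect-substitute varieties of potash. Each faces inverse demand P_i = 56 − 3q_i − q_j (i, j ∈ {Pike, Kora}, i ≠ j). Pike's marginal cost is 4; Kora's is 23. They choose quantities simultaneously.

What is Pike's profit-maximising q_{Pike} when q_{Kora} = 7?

7.5

Mine Pike's profit: π = q_{Pike}(56 − 3q_{Pike} − q_{Kora}) − 4q_{Pike}.
∂π/∂q_{Pike} = 52 − 6q_{Pike} − q_{Kora} = 0 ⇒ q_{Pike} = 26/3 − (1/6)q_{Kora}.
At q_{Kora} = 7: q_{Pike} = 26/3 − (1/6)·7 = 7.5.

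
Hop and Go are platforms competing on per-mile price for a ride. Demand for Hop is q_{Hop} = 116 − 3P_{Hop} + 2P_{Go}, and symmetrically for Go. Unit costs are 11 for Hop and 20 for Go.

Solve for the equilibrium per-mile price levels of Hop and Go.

38.9375, 42.3125

Hop's profit: π = (P_{Hop} − 11)(116 − 3P_{Hop} + 2P_{Go}).
∂π/∂P_{Hop} = 149 − 6P_{Hop} + 2P_{Go} = 0 ⇒ P_{Hop} = 149/6 + (1/3)P_{Go}.
Similarly P_{Go} = 88/3 + (1/3)P_{Hop}.
Solving the two reaction functions simultaneously: (1 − (1/3)(1/3))P_{Hop} = 149/6 + (1/3)·(88/3), so (8/9)P_{Hop} = 623/18 and P_{Hop} = 38.9375.
Then P_{Go} = 88/3 + (1/3)·38.9375 = 42.3125.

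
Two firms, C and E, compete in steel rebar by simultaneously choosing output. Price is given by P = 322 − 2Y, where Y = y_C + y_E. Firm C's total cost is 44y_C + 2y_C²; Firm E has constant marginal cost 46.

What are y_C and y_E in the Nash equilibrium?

Firm C's profit: π = y_C(322 − 2(y_C + y_E)) − 44y_C − 2y_C².
∂π/∂y_C = 278 − 8y_C − 2y_E = 0, so y_C = 34.75 − 0.25y_E.
For E: ∂π/∂y_E = 276 − 4y_E − 2y_C = 0 ⇒ y_E = 69 − 0.5y_C.
Solving the two reaction functions simultaneously: (1 − (−0.25)(−0.5))y_C = 34.75 − 0.25·69, so 0.875y_C = 17.5 and y_C = 20.
Then y_E = 69 − 0.5·20 = 59.

20, 59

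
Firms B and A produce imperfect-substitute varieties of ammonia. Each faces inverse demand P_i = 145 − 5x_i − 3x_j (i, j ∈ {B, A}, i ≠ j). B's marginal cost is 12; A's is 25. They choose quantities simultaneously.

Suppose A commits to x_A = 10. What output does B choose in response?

10.3

Firm B's profit: π = x_B(145 − 5x_B − 3x_A) − 12x_B.
∂π/∂x_B = 133 − 10x_B − 3x_A = 0 ⇒ x_B = 13.3 − 0.3x_A.
At x_A = 10: x_B = 13.3 − 0.3·10 = 10.3.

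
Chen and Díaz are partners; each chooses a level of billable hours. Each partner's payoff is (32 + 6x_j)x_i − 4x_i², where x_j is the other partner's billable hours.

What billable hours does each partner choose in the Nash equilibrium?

16

Chen's payoff is (32 + 6x_D)x_C − 4x_C².
∂π/∂x_C = 32 + 6x_D − 8x_C = 0, so x_C = 4 + 0.75x_D.
Setting x_C = x_D in the reaction function: x_C = 4 + 0.75x_C, so x_C = 4 / 0.25 = 16.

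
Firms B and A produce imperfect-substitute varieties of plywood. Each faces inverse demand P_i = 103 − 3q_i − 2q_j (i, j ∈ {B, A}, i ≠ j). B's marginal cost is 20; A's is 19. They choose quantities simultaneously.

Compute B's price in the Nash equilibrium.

Firm B's profit: π = q_B(103 − 3q_B − 2q_A) − 20q_B.
∂π/∂q_B = 83 − 6q_B − 2q_A = 0 ⇒ q_B = 83/6 − (1/3)q_A.
Similarly q_A = 14 − (1/3)q_B.
Substituting the second reaction function into the first: q_B = 83/6 − (1/3)(14 − (1/3)q_B), which gives (8/9)q_B = 55/6 ⇒ q_B = 10.3125.
Then q_A = 14 − (1/3)·10.3125 = 10.5625.
P_B = 103 − 3·10.3125 − 2·10.5625 = 50.9375.

50.9375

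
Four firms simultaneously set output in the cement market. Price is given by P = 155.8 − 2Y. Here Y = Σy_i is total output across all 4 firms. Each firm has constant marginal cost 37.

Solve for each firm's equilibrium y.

A representative firm's profit is π_i = y_i(155.8 − 2Y) − 37y_i, with Y = y_i + Σ_{j≠i} y_j.
First-order condition: 118.8 − 4y_i − 2Σ_{j≠i} y_j = 0.
With identical firms, set every y_j = y: then 118.8 − 4y − 6y = 0, i.e. y = 118.8/10 = 11.88.

11.88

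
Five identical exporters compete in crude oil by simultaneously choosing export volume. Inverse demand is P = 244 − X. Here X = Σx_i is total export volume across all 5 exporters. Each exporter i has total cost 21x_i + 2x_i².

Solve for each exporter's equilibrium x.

A representative exporter's profit is π_i = x_i(244 − X) − 21x_i − 2x_i², with X = x_i + Σ_{j≠i} x_j.
First-order condition: 223 − 6x_i − Σ_{j≠i} x_j = 0.
In a symmetric equilibrium every exporter chooses the same x, so Σ_{j≠i} x_j = 4x. The condition becomes 223 − 10x = 0, giving x = 223/10 = 22.3.

22.3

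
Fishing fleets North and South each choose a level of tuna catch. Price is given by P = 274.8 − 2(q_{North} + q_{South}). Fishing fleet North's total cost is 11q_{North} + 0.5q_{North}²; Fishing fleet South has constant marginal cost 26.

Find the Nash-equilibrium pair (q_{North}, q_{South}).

34.85, 44.775

Fishing fleet North's profit: π = q_{North}(274.8 − 2(q_{North} + q_{South})) − 11q_{North} − 0.5q_{North}².
∂π/∂q_{North} = 263.8 − 5q_{North} − 2q_{South} = 0, so q_{North} = 52.76 − 0.4q_{South}.
For South: ∂π/∂q_{South} = 248.8 − 4q_{South} − 2q_{North} = 0 ⇒ q_{South} = 62.2 − 0.5q_{North}.
Plugging q_{South} into North's best response: q_{North} = 52.76 − 0.4(62.2 − 0.5q_{North}) ⇒ 0.8q_{North} = 27.88, so q_{North} = 34.85.
Then q_{South} = 62.2 − 0.5·34.85 = 44.775.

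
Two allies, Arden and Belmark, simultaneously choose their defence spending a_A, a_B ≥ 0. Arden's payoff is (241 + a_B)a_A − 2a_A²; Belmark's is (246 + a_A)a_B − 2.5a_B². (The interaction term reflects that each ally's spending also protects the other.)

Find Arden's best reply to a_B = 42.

Expanding Arden's payoff: 241a_A + a_Ba_A − 2a_A².
∂π/∂a_A = 241 + a_B − 4a_A = 0, so a_A = 60.25 + 0.25a_B.
At a_B = 42: a_A = 60.25 + 0.25·42 = 70.75.

70.75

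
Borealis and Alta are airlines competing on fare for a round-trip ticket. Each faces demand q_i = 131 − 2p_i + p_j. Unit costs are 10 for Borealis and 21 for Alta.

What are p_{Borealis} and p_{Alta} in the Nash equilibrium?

51.8, 56.2

Borealis's profit: π = (p_{Borealis} − 10)(131 − 2p_{Borealis} + p_{Alta}).
∂π/∂p_{Borealis} = 151 − 4p_{Borealis} + p_{Alta} = 0 ⇒ p_{Borealis} = 37.75 + 0.25p_{Alta}.
Similarly p_{Alta} = 43.25 + 0.25p_{Borealis}.
Substituting the second reaction function into the first: p_{Borealis} = 37.75 + 0.25(43.25 + 0.25p_{Borealis}), which gives 0.9375p_{Borealis} = 48.5625 ⇒ p_{Borealis} = 51.8.
Then p_{Alta} = 43.25 + 0.25·51.8 = 56.2.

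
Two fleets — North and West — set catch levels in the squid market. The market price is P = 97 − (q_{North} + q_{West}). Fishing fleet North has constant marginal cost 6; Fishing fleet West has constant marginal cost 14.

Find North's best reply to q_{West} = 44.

Fishing fleet North's profit: π = q_{North}(97 − (q_{North} + q_{West})) − 6q_{North}.
∂π/∂q_{North} = 91 − 2q_{North} − q_{West} = 0, so q_{North} = 45.5 − 0.5q_{West}.
At q_{West} = 44: q_{North} = 45.5 − 0.5·44 = 23.5.

23.5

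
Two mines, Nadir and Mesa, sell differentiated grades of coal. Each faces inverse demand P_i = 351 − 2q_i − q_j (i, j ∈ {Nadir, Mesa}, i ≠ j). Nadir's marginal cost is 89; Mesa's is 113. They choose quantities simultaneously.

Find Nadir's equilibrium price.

Mine Nadir's profit: π = q_{Nadir}(351 − 2q_{Nadir} − q_{Mesa}) − 89q_{Nadir}.
∂π/∂q_{Nadir} = 262 − 4q_{Nadir} − q_{Mesa} = 0 ⇒ q_{Nadir} = 65.5 − 0.25q_{Mesa}.
Similarly q_{Mesa} = 59.5 − 0.25q_{Nadir}.
Solving the two reaction functions simultaneously: (1 − (−0.25)(−0.25))q_{Nadir} = 65.5 − 0.25·59.5, so 0.9375q_{Nadir} = 50.625 and q_{Nadir} = 54.
Then q_{Mesa} = 59.5 − 0.25·54 = 46.
P_{Nadir} = 351 − 2·54 − 46 = 197.

197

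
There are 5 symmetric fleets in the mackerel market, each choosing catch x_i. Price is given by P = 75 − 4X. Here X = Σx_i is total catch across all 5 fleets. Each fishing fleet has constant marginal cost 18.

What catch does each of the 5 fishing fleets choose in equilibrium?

A representative fishing fleet's profit is π_i = x_i(75 − 4X) − 18x_i, with X = x_i + Σ_{j≠i} x_j.
First-order condition: 57 − 8x_i − 4Σ_{j≠i} x_j = 0.
In a symmetric equilibrium every fishing fleet chooses the same x, so Σ_{j≠i} x_j = 4x. The condition becomes 57 − 24x = 0, giving x = 57/24 = 2.375.

2.375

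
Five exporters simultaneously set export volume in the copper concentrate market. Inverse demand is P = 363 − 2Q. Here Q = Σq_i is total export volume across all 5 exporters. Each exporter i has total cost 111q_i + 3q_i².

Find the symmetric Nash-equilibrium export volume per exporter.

14

A representative exporter's profit is π_i = q_i(363 − 2Q) − 111q_i − 3q_i², with Q = q_i + Σ_{j≠i} q_j.
First-order condition: 252 − 10q_i − 2Σ_{j≠i} q_j = 0.
With identical exporters, set every q_j = q: then 252 − 10q − 8q = 0, i.e. q = 252/18 = 14.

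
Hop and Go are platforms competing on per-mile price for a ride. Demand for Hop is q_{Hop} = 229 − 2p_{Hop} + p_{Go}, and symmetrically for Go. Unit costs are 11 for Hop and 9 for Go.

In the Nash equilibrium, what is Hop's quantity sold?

Hop's profit: π = (p_{Hop} − 11)(229 − 2p_{Hop} + p_{Go}).
∂π/∂p_{Hop} = 251 − 4p_{Hop} + p_{Go} = 0 ⇒ p_{Hop} = 62.75 + 0.25p_{Go}.
Similarly p_{Go} = 61.75 + 0.25p_{Hop}.
Plugging p_{Go} into Hop's best response: p_{Hop} = 62.75 + 0.25(61.75 + 0.25p_{Hop}) ⇒ 0.9375p_{Hop} = 78.1875, so p_{Hop} = 83.4.
Then p_{Go} = 61.75 + 0.25·83.4 = 82.6.
q_{Hop} = 229 − 2·83.4 + 82.6 = 144.8.

144.8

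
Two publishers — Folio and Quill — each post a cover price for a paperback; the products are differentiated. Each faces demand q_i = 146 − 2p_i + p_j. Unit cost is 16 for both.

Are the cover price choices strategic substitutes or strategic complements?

strategic complements

Folio's profit: π = (p_{Folio} − 16)(146 − 2p_{Folio} + p_{Quill}).
∂π/∂p_{Folio} = 178 − 4p_{Folio} + p_{Quill} = 0 ⇒ p_{Folio} = 44.5 + 0.25p_{Quill}.
The best-response slope dp_{Folio}/dp_{Quill} = 0.25 > 0: the reaction function is upward-sloping, so the choices are strategic complements.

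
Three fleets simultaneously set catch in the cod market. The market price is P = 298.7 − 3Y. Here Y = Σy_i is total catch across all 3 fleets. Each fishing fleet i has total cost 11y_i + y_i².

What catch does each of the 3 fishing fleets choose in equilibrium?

20.55

A representative fishing fleet's profit is π_i = y_i(298.7 − 3Y) − 11y_i − y_i², with Y = y_i + Σ_{j≠i} y_j.
First-order condition: 287.7 − 8y_i − 3Σ_{j≠i} y_j = 0.
In a symmetric equilibrium every fishing fleet chooses the same y, so Σ_{j≠i} y_j = 2y. The condition becomes 287.7 − 14y = 0, giving y = 287.7/14 = 20.55.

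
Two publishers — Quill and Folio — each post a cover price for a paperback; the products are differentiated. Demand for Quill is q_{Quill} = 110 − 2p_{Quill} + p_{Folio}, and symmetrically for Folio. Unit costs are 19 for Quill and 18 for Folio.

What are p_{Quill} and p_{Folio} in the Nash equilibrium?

Quill's profit: π = (p_{Quill} − 19)(110 − 2p_{Quill} + p_{Folio}).
∂π/∂p_{Quill} = 148 − 4p_{Quill} + p_{Folio} = 0 ⇒ p_{Quill} = 37 + 0.25p_{Folio}.
Similarly p_{Folio} = 36.5 + 0.25p_{Quill}.
Substituting the second reaction function into the first: p_{Quill} = 37 + 0.25(36.5 + 0.25p_{Quill}), which gives 0.9375p_{Quill} = 46.125 ⇒ p_{Quill} = 49.2.
Then p_{Folio} = 36.5 + 0.25·49.2 = 48.8.

49.2, 48.8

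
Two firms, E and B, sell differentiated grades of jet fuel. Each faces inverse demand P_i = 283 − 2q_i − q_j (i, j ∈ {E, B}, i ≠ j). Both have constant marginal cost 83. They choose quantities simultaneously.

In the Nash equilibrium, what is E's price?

163

Firm E's profit: π = q_E(283 − 2q_E − q_B) − 83q_E.
∂π/∂q_E = 200 − 4q_E − q_B = 0 ⇒ q_E = 50 − 0.25q_B.
By symmetry q_B = q_E; substituting into the reaction function, 1.25q_E = 50 and q_E = 40.
P_E = 283 − 2·40 − 40 = 163.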